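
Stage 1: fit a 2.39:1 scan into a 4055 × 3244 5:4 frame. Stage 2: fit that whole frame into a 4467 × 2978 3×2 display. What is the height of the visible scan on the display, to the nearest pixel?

1558 px

Inside the 4055×3244 canvas the scan is width-limited at 4055.00 × 1696.65.
Second fit — the 5:4 canvas into 4467×2978 spans the height: 3722.50 × 2978.00 (×0.9180 from 4055×3244).
Applying the same ×0.9180: 1696.65 → 1557.53.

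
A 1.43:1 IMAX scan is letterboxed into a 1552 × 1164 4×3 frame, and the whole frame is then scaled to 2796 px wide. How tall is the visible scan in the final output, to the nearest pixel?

1955 px

In the 1552×1164 frame the scan fills the width: height = 1552 / 1.430 ≈ 1085.31 px.
Resizing to 2796 px wide multiplies everything by 1.8015: 1085.31 → 1955.24 px.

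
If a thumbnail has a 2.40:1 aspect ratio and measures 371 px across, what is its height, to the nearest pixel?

155 px

At 2.40:1, 371 / 2.400 ≈ 154.58.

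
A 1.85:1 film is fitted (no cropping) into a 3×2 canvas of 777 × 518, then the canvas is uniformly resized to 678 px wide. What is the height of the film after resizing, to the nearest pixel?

At 777×518 the film is width-limited, so height = 777 / 1.850 ≈ 420.00 px.
Resizing to 678 px wide multiplies everything by 0.8726: 420.00 → 366.49 px.

366 px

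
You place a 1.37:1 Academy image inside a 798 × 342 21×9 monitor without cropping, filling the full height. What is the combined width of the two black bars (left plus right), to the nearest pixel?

The image is 342 × 1.370 ≈ 468.54 px wide.
Black = 798 − 468.54 = 329.46 px.

329 px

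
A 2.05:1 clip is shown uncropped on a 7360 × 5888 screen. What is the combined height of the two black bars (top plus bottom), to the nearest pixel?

Since 2.050 > 1.250, the clip is width-limited.
Content height = 7360 / 2.050 ≈ 3590.24 px.
Leftover height: 5888 − 3590.24 = 2297.76 px.

2298 px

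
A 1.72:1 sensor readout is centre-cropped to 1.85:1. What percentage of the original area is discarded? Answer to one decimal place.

The width stays; only height is cut (since 1.85:1 is wider than 1.72:1).
Fraction kept = (1.720)/(1.850) ≈ 92.97%, so 7.03% is lost.

7.0%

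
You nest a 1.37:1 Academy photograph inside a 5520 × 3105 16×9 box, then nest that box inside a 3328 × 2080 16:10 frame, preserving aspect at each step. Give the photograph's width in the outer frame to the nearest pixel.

2565 px

Inside the 5520×3105 canvas the photograph is height-limited at 4253.85 × 3105.00.
Second fit — the 16×9 canvas into 3328×2080 spans the width: 3328.00 × 1872.00 (×0.6029 from 5520×3105).
So the photograph's width is 4253.85 × 0.6029 ≈ 2564.64.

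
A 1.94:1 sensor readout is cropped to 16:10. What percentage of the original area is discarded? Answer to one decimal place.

17.5%

Going from 1.94:1 to 16:10 means cutting width while keeping height.
(1.600)/(1.940) ≈ 0.825 of the area survives, leaving 17.53% discarded.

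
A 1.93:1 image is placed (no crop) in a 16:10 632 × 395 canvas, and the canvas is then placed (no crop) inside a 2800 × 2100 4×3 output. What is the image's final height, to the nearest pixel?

1.93:1 in 632×395: fills the width, so the image is 632.00 × 327.46.
The 16:10 canvas is width-limited in 2800×2100, giving 2800.00 × 1750.00; scale factor 4.4304.
So the image's height is 327.46 × 4.4304 ≈ 1450.78.

1451 px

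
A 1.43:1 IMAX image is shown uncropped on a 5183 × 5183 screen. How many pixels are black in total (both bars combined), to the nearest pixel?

1.43:1 IMAX (1.430) > square (1.000), so the image fills the width.
Content height = 5183 / 1.430 ≈ 3624.4755 px.
Black = 5183 − 3624.4755 = 1558.5245 px.
That's 1558.5245 × 5183 ≈ 8077832 black pixels.

8077832 pixels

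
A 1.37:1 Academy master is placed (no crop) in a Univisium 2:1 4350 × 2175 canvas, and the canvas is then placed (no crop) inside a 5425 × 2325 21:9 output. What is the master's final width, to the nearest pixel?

Inside the 4350×2175 canvas the master is height-limited at 2979.75 × 2175.00.
The Univisium 2:1 canvas is height-limited in 5425×2325, giving 4650.00 × 2325.00; scale factor 1.0690.
The master scales with it: width 2979.75 × 1.0690 ≈ 3185.25.

3185 px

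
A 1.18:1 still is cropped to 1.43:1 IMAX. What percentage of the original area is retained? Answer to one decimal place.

82.5%

Going from 1.18:1 to 1.43:1 IMAX means cutting height while keeping width.
Area ratio = (1.180)/(1.430) = 82.52% retained.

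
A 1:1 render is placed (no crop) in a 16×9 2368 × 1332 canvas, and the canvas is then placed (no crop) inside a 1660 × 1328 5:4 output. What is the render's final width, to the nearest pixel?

934 px

First fit — 1:1 into 2368×1332 spans the height: 1332.00 × 1332.00.
Second fit — the 16×9 canvas into 1660×1328 spans the width: 1660.00 × 933.75 (×0.7010 from 2368×1332).
The render scales with it: width 1332.00 × 0.7010 ≈ 933.75.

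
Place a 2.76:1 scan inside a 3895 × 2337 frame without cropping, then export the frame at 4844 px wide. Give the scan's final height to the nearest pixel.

Fitted into 3895×2337, the scan spans the width; its height is 3895 / 2.760 ≈ 1411.23 px.
The frame scales by 4844/3895 = 1.2436; 1411.23 × 1.2436 ≈ 1755.07 px.

1755 px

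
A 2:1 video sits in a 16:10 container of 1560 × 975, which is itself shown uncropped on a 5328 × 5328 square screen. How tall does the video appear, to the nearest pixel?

2664 px

Inside the 1560×975 canvas the video is width-limited at 1560.00 × 780.00.
The 16:10 canvas is width-limited in 5328×5328, giving 5328.00 × 3330.00; scale factor 3.4154.
So the video's height is 780.00 × 3.4154 ≈ 2664.00.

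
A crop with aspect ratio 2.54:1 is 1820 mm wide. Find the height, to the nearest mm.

At 2.54:1, 1820 / 2.540 ≈ 716.54.

717 mm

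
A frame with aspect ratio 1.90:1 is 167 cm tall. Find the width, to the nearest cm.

Width = 167 × 1.900 = 317.30.

317 cm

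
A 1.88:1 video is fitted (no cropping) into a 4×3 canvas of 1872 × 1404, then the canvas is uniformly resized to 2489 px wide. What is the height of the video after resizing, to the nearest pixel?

1324 px

Fitted into 1872×1404, the video spans the width; its height is 1872 / 1.880 ≈ 995.74 px.
Scaling 1872 → 2489 is ×1.3296, so the height becomes 995.74 × 1.3296 ≈ 1323.94 px.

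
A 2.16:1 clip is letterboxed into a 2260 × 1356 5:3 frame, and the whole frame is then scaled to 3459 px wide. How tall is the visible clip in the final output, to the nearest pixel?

In the 2260×1356 frame the clip fills the width: height = 2260 / 2.160 ≈ 1046.30 px.
Resizing to 3459 px wide multiplies everything by 1.5305: 1046.30 → 1601.39 px.

1601 px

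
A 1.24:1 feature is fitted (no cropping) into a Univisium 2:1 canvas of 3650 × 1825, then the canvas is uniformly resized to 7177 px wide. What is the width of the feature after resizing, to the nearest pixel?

4450 px

At 3650×1825 the feature is height-limited, so width = 1825 × 1.240 ≈ 2263.00 px.
Scaling 3650 → 7177 is ×1.9663, so the width becomes 2263.00 × 1.9663 ≈ 4449.74 px.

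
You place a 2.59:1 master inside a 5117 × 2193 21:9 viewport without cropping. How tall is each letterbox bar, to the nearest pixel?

109 px

2.59:1 (2.590) > 21:9 (2.333), so the master fills the width.
That makes the image 1975.68 px tall (5117 / 2.590).
Leftover height: 2193 − 1975.68 = 217.32 px → 108.66 each side.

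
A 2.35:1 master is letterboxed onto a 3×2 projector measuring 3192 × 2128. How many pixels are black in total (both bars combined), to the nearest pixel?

2.35:1 is wider than 3×2, so it spans the full width.
That makes the image 1358.2979 px tall (3192 / 2.350).
2128 − 1358.2979 = 769.7021 px of bars.
Across the 3192-px span: 769.7021 × 3192 ≈ 2456889 px.

2456889 pixels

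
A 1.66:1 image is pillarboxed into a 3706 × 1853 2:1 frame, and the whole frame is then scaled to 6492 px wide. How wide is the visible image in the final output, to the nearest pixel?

5388 px

At 3706×1853 the image is height-limited, so width = 1853 × 1.660 ≈ 3075.98 px.
Resizing to 6492 px wide multiplies everything by 1.7518: 3075.98 → 5388.36 px.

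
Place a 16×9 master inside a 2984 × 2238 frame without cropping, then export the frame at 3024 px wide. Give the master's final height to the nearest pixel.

1701 px

At 2984×2238 the master is width-limited, so height = 2984 × 9/16 ≈ 1678.50 px.
Scaling 2984 → 3024 is ×1.0134, so the height becomes 1678.50 × 1.0134 ≈ 1701.00 px.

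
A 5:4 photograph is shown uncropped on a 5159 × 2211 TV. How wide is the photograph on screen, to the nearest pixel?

2764 px

Since 1.250 < 2.333, the photograph is height-limited.
That makes the image 2763.75 px wide (2211 × 5/4).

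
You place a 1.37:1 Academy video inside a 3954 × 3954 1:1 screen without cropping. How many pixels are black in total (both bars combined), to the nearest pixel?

4222352 pixels

Since 1.370 > 1.000, the video is width-limited.
Content height = 3954 / 1.370 ≈ 2886.1314 px.
3954 − 2886.1314 = 1067.8686 px of bars.
That's 1067.8686 × 3954 ≈ 4222352 black pixels.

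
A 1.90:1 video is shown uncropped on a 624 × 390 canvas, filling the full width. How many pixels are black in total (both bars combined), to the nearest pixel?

38425 pixels

That makes the image 328.4211 px tall (624 / 1.900).
Black = 390 − 328.4211 = 61.5789 px.
Bar area = 61.5789 × 624 ≈ 38425 px.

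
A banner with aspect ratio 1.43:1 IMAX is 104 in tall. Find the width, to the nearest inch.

149 in

Width = 104 × 1.430 = 148.72.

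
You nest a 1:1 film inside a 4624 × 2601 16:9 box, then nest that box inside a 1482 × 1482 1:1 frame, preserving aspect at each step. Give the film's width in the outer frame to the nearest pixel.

834 px

1:1 in 4624×2601: fills the height, so the film is 2601.00 × 2601.00.
The 16:9 canvas is width-limited in 1482×1482, giving 1482.00 × 833.62; scale factor 0.3205.
The film scales with it: width 2601.00 × 0.3205 ≈ 833.62.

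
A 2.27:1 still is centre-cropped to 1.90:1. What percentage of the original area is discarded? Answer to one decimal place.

16.3%

Going from 2.27:1 to 1.90:1 means cutting width while keeping height.
Fraction kept = (1.900)/(2.270) ≈ 83.70%, so 16.30% is lost.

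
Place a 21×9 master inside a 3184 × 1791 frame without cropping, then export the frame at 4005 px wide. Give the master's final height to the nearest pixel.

Fitted into 3184×1791, the master spans the width; its height is 3184 × 9/21 ≈ 1364.57 px.
Scaling 3184 → 4005 is ×1.2579, so the height becomes 1364.57 × 1.2579 ≈ 1716.43 px.

1716 px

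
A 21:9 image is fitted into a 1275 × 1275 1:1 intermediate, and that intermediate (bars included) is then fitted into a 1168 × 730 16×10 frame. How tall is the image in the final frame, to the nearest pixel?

21:9 in 1275×1275: fills the width, so the image is 1275.00 × 546.43.
Second fit — the 1:1 canvas into 1168×730 spans the height: 730.00 × 730.00 (×0.5725 from 1275×1275).
So the image's height is 546.43 × 0.5725 ≈ 312.86.

313 px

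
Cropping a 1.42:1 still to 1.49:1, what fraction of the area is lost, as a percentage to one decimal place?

4.7%

Going from 1.42:1 to 1.49:1 means cutting height while keeping width.
Fraction kept = (1.420)/(1.490) ≈ 95.30%, so 4.70% is lost.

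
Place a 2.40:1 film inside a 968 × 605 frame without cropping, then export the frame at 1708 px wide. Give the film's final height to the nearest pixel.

In the 968×605 frame the film fills the width: height = 968 / 2.400 ≈ 403.33 px.
Resizing to 1708 px wide multiplies everything by 1.7645: 403.33 → 711.67 px.

712 px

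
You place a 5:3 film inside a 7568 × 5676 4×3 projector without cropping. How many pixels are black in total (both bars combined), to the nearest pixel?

8591194 pixels

5:3 (1.667) > 4×3 (1.333), so the film fills the width.
The film is 7568 × 3/5 ≈ 4540.8000 px tall.
5676 − 4540.8000 = 1135.2000 px of bars.
Across the 7568-px span: 1135.2000 × 7568 ≈ 8591194 px.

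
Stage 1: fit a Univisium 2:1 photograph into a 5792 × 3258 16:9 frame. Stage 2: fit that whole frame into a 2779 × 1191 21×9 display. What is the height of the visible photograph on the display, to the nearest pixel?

Univisium 2:1 in 5792×3258: fills the width, so the photograph is 5792.00 × 2896.00.
16:9 in 2779×1191: fills the height, so the intermediate becomes 2117.33 × 1191.00 — a scale of ×0.3656.
So the photograph's height is 2896.00 × 0.3656 ≈ 1058.67.

1059 px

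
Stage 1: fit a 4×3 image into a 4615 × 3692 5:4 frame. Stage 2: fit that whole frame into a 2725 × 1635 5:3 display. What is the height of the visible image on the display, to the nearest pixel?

1533 px

4×3 in 4615×3692: fills the width, so the image is 4615.00 × 3461.25.
5:4 in 2725×1635: fills the height, so the intermediate becomes 2043.75 × 1635.00 — a scale of ×0.4428.
The image scales with it: height 3461.25 × 0.4428 ≈ 1532.81.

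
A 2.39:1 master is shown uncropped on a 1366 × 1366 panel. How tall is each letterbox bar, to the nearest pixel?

2.39:1 is wider than square, so it spans the full width.
The master is 1366 / 2.390 ≈ 571.55 px tall.
1366 − 571.55 = 794.45 px of bars (397.23 each).

397 px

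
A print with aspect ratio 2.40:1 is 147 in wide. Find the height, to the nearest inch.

At 2.40:1, 147 / 2.400 ≈ 61.25.

61 in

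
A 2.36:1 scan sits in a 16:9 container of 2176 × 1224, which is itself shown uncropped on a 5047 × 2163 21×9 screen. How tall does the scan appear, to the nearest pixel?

First fit — 2.36:1 into 2176×1224 spans the width: 2176.00 × 922.03.
16:9 in 5047×2163: fills the height, so the intermediate becomes 3845.33 × 2163.00 — a scale of ×1.7672.
The scan scales with it: height 922.03 × 1.7672 ≈ 1629.38.

1629 px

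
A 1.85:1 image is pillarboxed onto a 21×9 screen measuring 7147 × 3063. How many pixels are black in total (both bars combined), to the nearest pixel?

4534618 pixels

Since 1.850 < 2.333, the image is height-limited.
The image is 3063 × 1.850 ≈ 5666.5500 px wide.
Leftover width: 7147 − 5666.5500 = 1480.4500 px.
Across the 3063-px span: 1480.4500 × 3063 ≈ 4534618 px.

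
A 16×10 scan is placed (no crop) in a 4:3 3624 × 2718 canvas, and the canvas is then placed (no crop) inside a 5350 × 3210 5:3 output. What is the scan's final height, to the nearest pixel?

Inside the 3624×2718 canvas the scan is width-limited at 3624.00 × 2265.00.
Second fit — the 4:3 canvas into 5350×3210 spans the height: 4280.00 × 3210.00 (×1.1810 from 3624×2718).
The scan scales with it: height 2265.00 × 1.1810 ≈ 2675.00.

2675 px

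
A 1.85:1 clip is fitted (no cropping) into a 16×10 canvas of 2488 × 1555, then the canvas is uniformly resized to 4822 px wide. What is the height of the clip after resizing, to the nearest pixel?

2606 px

At 2488×1555 the clip is width-limited, so height = 2488 / 1.850 ≈ 1344.86 px.
The frame scales by 4822/2488 = 1.9381; 1344.86 × 1.9381 ≈ 2606.49 px.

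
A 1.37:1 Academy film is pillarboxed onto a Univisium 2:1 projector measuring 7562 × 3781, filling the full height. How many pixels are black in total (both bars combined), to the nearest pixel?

Content width = 3781 × 1.370 ≈ 5179.9700 px.
Leftover width: 7562 − 5179.9700 = 2382.0300 px.
That's 2382.0300 × 3781 ≈ 9006455 black pixels.

9006455 pixels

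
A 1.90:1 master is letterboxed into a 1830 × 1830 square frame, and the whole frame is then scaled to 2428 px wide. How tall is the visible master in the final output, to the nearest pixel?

1278 px

At 1830×1830 the master is width-limited, so height = 1830 / 1.900 ≈ 963.16 px.
Resizing to 2428 px wide multiplies everything by 1.3268: 963.16 → 1277.89 px.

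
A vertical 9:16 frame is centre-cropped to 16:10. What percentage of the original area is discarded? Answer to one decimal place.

64.8%

16:10 is wider than vertical 9:16, so the crop keeps the full width and trims the height.
(0.562)/(1.600) ≈ 0.352 of the area survives, leaving 64.84% discarded.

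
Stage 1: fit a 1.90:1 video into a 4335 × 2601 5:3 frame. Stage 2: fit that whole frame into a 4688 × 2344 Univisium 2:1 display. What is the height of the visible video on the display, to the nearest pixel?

2056 px

First fit — 1.90:1 into 4335×2601 spans the width: 4335.00 × 2281.58.
The 5:3 canvas is height-limited in 4688×2344, giving 3906.67 × 2344.00; scale factor 0.9012.
So the video's height is 2281.58 × 0.9012 ≈ 2056.14.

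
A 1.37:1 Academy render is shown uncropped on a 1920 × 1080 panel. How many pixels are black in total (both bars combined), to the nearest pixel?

Since 1.370 < 1.778, the render is height-limited.
The render is 1080 × 1.370 ≈ 1479.6000 px wide.
Black = 1920 − 1479.6000 = 440.4000 px.
Bar area = 440.4000 × 1080 ≈ 475632 px.

475632 pixels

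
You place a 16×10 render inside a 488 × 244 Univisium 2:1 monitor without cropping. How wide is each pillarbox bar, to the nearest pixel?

49 px

16×10 (1.600) < Univisium 2:1 (2.000), so the render fills the height.
Content width = 244 × 16/10 ≈ 390.40 px.
Black = 488 − 390.40 = 97.60 px, or 48.80 per bar.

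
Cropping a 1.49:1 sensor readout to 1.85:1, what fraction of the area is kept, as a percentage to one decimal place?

80.5%

Going from 1.49:1 to 1.85:1 means cutting height while keeping width.
Fraction kept = (1.490)/(1.850) ≈ 80.54%.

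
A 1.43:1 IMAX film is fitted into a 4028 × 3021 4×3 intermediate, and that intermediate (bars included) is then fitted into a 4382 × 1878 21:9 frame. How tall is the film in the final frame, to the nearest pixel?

1751 px

1.43:1 IMAX in 4028×3021: fills the width, so the film is 4028.00 × 2816.78.
The 4×3 canvas is height-limited in 4382×1878, giving 2504.00 × 1878.00; scale factor 0.6216.
Applying the same ×0.6216: 2816.78 → 1751.05.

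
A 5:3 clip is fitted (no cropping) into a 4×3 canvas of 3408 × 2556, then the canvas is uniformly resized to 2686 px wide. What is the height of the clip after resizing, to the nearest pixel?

Fitted into 3408×2556, the clip spans the width; its height is 3408 × 3/5 ≈ 2044.80 px.
Resizing to 2686 px wide multiplies everything by 0.7881: 2044.80 → 1611.60 px.

1612 px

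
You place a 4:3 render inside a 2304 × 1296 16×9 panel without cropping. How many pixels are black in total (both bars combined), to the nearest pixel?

746496 pixels

Since 1.333 < 1.778, the render is height-limited.
The render is 1296 × 4/3 ≈ 1728.0000 px wide.
2304 − 1728.0000 = 576.0000 px of bars.
Bar area = 576.0000 × 1296 ≈ 746496 px.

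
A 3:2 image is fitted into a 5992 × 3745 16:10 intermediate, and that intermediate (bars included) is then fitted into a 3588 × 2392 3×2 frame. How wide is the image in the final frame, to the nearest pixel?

3364 px

First fit — 3:2 into 5992×3745 spans the height: 5617.50 × 3745.00.
16:10 in 3588×2392: fills the width, so the intermediate becomes 3588.00 × 2242.50 — a scale of ×0.5988.
The image scales with it: width 5617.50 × 0.5988 ≈ 3363.75.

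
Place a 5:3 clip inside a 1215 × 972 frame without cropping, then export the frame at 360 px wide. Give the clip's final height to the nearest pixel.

At 1215×972 the clip is width-limited, so height = 1215 × 3/5 ≈ 729.00 px.
Resizing to 360 px wide multiplies everything by 0.2963: 729.00 → 216.00 px.

216 px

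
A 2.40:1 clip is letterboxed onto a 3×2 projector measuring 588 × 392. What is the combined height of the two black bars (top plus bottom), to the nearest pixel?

147 px

2.40:1 is wider than 3×2, so it spans the full width.
Content height = 588 / 2.400 ≈ 245.00 px.
392 − 245.00 = 147.00 px of bars.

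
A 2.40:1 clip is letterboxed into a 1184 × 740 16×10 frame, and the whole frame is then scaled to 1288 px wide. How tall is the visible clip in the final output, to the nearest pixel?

Fitted into 1184×740, the clip spans the width; its height is 1184 / 2.400 ≈ 493.33 px.
Resizing to 1288 px wide multiplies everything by 1.0878: 493.33 → 536.67 px.

537 px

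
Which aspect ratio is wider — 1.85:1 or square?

1.85 and square = 1; 1.85 > 1.

1.85:1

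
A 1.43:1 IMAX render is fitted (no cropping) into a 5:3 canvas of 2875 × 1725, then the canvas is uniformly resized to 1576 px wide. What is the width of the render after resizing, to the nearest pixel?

1352 px

Fitted into 2875×1725, the render spans the height; its width is 1725 × 1.430 ≈ 2466.75 px.
Resizing to 1576 px wide multiplies everything by 0.5482: 2466.75 → 1352.21 px.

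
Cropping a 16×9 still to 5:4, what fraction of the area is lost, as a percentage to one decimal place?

29.7%

The height stays; only width is cut (since 5:4 is narrower than 16×9).
Fraction kept = (1.250)/(1.778) ≈ 70.31%, so 29.69% is lost.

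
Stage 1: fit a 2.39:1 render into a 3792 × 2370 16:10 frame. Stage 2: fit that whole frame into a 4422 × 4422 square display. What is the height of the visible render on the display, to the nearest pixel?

2.39:1 in 3792×2370: fills the width, so the render is 3792.00 × 1586.61.
The 16:10 canvas is width-limited in 4422×4422, giving 4422.00 × 2763.75; scale factor 1.1661.
Applying the same ×1.1661: 1586.61 → 1850.21.

1850 px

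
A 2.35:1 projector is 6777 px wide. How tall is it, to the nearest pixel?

Height = 6777 / 2.350 = 2883.83.

2884 px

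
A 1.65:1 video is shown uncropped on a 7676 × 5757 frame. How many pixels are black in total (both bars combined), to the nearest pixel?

1.65:1 is wider than 4×3, so it spans the full width.
That makes the image 4652.1212 px tall (7676 / 1.650).
Leftover height: 5757 − 4652.1212 = 1104.8788 px.
Across the 7676-px span: 1104.8788 × 7676 ≈ 8481050 px.

8481050 pixels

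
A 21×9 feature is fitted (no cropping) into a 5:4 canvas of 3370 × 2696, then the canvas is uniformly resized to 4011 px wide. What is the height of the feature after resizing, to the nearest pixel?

Fitted into 3370×2696, the feature spans the width; its height is 3370 × 9/21 ≈ 1444.29 px.
Resizing to 4011 px wide multiplies everything by 1.1902: 1444.29 → 1719.00 px.

1719 px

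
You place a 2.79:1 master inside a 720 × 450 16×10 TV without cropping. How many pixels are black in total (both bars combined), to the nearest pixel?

138194 pixels

Since 2.790 > 1.600, the master is width-limited.
That makes the image 258.0645 px tall (720 / 2.790).
Leftover height: 450 − 258.0645 = 191.9355 px.
Across the 720-px span: 191.9355 × 720 ≈ 138194 px.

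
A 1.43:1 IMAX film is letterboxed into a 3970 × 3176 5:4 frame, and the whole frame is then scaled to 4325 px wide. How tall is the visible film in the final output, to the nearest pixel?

3024 px

In the 3970×3176 frame the film fills the width: height = 3970 / 1.430 ≈ 2776.22 px.
The frame scales by 4325/3970 = 1.0894; 2776.22 × 1.0894 ≈ 3024.48 px.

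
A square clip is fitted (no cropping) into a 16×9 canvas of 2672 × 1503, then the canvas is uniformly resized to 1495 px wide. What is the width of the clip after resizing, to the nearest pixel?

841 px

In the 2672×1503 frame the clip fills the height: width = 1503 × 1/1 ≈ 1503.00 px.
The frame scales by 1495/2672 = 0.5595; 1503.00 × 0.5595 ≈ 840.94 px.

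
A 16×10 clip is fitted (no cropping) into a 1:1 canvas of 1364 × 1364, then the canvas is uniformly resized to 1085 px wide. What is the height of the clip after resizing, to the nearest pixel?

678 px

In the 1364×1364 frame the clip fills the width: height = 1364 × 10/16 ≈ 852.50 px.
Scaling 1364 → 1085 is ×0.7955, so the height becomes 852.50 × 0.7955 ≈ 678.12 px.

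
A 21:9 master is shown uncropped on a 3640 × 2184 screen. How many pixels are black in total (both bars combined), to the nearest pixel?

2271360 pixels

Since 2.333 > 1.667, the master is width-limited.
That makes the image 1560.0000 px tall (3640 × 9/21).
2184 − 1560.0000 = 624.0000 px of bars.
That's 624.0000 × 3640 ≈ 2271360 black pixels.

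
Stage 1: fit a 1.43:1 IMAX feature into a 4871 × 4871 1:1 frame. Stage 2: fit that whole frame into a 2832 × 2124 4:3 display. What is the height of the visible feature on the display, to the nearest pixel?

First fit — 1.43:1 IMAX into 4871×4871 spans the width: 4871.00 × 3406.29.
1:1 in 2832×2124: fills the height, so the intermediate becomes 2124.00 × 2124.00 — a scale of ×0.4361.
So the feature's height is 3406.29 × 0.4361 ≈ 1485.31.

1485 px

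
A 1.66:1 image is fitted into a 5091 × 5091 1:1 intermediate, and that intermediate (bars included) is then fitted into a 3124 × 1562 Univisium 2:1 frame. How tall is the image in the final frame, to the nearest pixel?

First fit — 1.66:1 into 5091×5091 spans the width: 5091.00 × 3066.87.
Second fit — the 1:1 canvas into 3124×1562 spans the height: 1562.00 × 1562.00 (×0.3068 from 5091×5091).
Applying the same ×0.3068: 3066.87 → 940.96.

941 px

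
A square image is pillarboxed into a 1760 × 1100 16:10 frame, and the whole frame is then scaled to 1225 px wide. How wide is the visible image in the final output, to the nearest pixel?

766 px

In the 1760×1100 frame the image fills the height: width = 1100 × 1/1 ≈ 1100.00 px.
Resizing to 1225 px wide multiplies everything by 0.6960: 1100.00 → 765.62 px.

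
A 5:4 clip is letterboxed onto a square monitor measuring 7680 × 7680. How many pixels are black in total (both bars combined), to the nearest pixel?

11796480 pixels

5:4 (1.250) > square (1.000), so the clip fills the width.
Content height = 7680 × 4/5 ≈ 6144.0000 px.
Leftover height: 7680 − 6144.0000 = 1536.0000 px.
Bar area = 1536.0000 × 7680 ≈ 11796480 px.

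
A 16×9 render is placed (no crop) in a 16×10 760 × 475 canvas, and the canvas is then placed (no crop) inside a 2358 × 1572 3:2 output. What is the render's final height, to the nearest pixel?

16×9 in 760×475: fills the width, so the render is 760.00 × 427.50.
16×10 in 2358×1572: fills the width, so the intermediate becomes 2358.00 × 1473.75 — a scale of ×3.1026.
Applying the same ×3.1026: 427.50 → 1326.38.

1326 px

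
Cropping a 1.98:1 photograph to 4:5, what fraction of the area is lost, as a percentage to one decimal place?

59.6%

The height stays; only width is cut (since 4:5 is narrower than 1.98:1).
Area ratio = (0.800)/(1.980) = 40.40%; the remaining 59.60% is cropped out.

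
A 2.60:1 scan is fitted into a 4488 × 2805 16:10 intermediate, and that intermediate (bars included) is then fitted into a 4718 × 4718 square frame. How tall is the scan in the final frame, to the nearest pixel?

2.60:1 in 4488×2805: fills the width, so the scan is 4488.00 × 1726.15.
Second fit — the 16:10 canvas into 4718×4718 spans the width: 4718.00 × 2948.75 (×1.0512 from 4488×2805).
The scan scales with it: height 1726.15 × 1.0512 ≈ 1814.62.

1815 px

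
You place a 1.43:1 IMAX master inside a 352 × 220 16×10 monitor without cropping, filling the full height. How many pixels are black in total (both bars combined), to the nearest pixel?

8228 pixels

That makes the image 314.6000 px wide (220 × 1.430).
352 − 314.6000 = 37.4000 px of bars.
That's 37.4000 × 220 ≈ 8228 black pixels.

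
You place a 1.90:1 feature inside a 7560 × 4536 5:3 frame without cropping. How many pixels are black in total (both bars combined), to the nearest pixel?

4211318 pixels

1.90:1 is wider than 5:3, so it spans the full width.
Content height = 7560 / 1.900 ≈ 3978.9474 px.
Black = 4536 − 3978.9474 = 557.0526 px.
Across the 7560-px span: 557.0526 × 7560 ≈ 4211318 px.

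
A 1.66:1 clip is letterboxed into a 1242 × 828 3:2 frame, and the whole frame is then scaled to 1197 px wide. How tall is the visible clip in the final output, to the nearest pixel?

721 px

At 1242×828 the clip is width-limited, so height = 1242 / 1.660 ≈ 748.19 px.
The frame scales by 1197/1242 = 0.9638; 748.19 × 0.9638 ≈ 721.08 px.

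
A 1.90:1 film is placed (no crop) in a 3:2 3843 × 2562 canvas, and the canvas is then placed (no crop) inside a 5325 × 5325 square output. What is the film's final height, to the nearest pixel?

Inside the 3843×2562 canvas the film is width-limited at 3843.00 × 2022.63.
3:2 in 5325×5325: fills the width, so the intermediate becomes 5325.00 × 3550.00 — a scale of ×1.3856.
The film scales with it: height 2022.63 × 1.3856 ≈ 2802.63.

2803 px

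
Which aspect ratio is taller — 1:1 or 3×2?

1:1

1 and 3×2 = 1.5; 1.5 > 1. The smaller width-to-height ratio is the taller frame.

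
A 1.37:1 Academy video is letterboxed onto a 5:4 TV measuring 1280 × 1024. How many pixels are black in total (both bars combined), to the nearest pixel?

114808 pixels

Since 1.370 > 1.250, the video is width-limited.
The video is 1280 / 1.370 ≈ 934.3066 px tall.
Leftover height: 1024 − 934.3066 = 89.6934 px.
Bar area = 89.6934 × 1280 ≈ 114808 px.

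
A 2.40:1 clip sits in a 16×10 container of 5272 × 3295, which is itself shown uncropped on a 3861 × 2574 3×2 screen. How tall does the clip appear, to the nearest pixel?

Inside the 5272×3295 canvas the clip is width-limited at 5272.00 × 2196.67.
The 16×10 canvas is width-limited in 3861×2574, giving 3861.00 × 2413.12; scale factor 0.7324.
The clip scales with it: height 2196.67 × 0.7324 ≈ 1608.75.

1609 px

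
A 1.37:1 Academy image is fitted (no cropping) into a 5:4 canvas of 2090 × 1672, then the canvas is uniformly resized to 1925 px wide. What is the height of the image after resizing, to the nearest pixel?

1405 px

In the 2090×1672 frame the image fills the width: height = 2090 / 1.370 ≈ 1525.55 px.
The frame scales by 1925/2090 = 0.9211; 1525.55 × 0.9211 ≈ 1405.11 px.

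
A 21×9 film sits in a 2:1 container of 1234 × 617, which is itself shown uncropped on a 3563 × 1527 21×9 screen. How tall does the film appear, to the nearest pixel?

1309 px

Inside the 1234×617 canvas the film is width-limited at 1234.00 × 528.86.
Second fit — the 2:1 canvas into 3563×1527 spans the height: 3054.00 × 1527.00 (×2.4749 from 1234×617).
Applying the same ×2.4749: 528.86 → 1308.86.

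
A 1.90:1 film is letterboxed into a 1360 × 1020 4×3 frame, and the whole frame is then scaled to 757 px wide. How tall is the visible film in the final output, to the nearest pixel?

In the 1360×1020 frame the film fills the width: height = 1360 / 1.900 ≈ 715.79 px.
Resizing to 757 px wide multiplies everything by 0.5566: 715.79 → 398.42 px.

398 px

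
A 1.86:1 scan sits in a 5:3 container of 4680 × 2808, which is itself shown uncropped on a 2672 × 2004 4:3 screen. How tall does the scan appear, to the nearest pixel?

1.86:1 in 4680×2808: fills the width, so the scan is 4680.00 × 2516.13.
Second fit — the 5:3 canvas into 2672×2004 spans the width: 2672.00 × 1603.20 (×0.5709 from 4680×2808).
So the scan's height is 2516.13 × 0.5709 ≈ 1436.56.

1437 px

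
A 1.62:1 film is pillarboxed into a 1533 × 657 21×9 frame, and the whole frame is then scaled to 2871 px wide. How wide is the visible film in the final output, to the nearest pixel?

1993 px

At 1533×657 the film is height-limited, so width = 657 × 1.620 ≈ 1064.34 px.
Scaling 1533 → 2871 is ×1.8728, so the width becomes 1064.34 × 1.8728 ≈ 1993.29 px.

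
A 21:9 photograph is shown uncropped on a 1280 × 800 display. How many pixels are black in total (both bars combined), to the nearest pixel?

321829 pixels

21:9 (2.333) > 16×10 (1.600), so the photograph fills the width.
That makes the image 548.5714 px tall (1280 × 9/21).
800 − 548.5714 = 251.4286 px of bars.
That's 251.4286 × 1280 ≈ 321829 black pixels.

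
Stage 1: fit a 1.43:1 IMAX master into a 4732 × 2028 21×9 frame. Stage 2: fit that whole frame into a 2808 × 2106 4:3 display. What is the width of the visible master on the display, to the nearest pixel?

First fit — 1.43:1 IMAX into 4732×2028 spans the height: 2900.04 × 2028.00.
21×9 in 2808×2106: fills the width, so the intermediate becomes 2808.00 × 1203.43 — a scale of ×0.5934.
Applying the same ×0.5934: 2900.04 → 1720.90.

1721 px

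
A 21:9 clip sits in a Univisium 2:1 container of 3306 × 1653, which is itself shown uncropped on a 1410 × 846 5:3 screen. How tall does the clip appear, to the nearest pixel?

21:9 in 3306×1653: fills the width, so the clip is 3306.00 × 1416.86.
Univisium 2:1 in 1410×846: fills the width, so the intermediate becomes 1410.00 × 705.00 — a scale of ×0.4265.
The clip scales with it: height 1416.86 × 0.4265 ≈ 604.29.

604 px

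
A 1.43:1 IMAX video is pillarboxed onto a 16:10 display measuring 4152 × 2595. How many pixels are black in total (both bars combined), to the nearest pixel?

Since 1.430 < 1.600, the video is height-limited.
The video is 2595 × 1.430 ≈ 3710.8500 px wide.
Black = 4152 − 3710.8500 = 441.1500 px.
Across the 2595-px span: 441.1500 × 2595 ≈ 1144784 px.

1144784 pixels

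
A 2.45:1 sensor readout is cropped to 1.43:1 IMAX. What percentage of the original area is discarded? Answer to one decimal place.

1.43:1 IMAX is narrower than 2.45:1, so the crop keeps the full height and trims the width.
(1.430)/(2.450) ≈ 0.584 of the area survives, leaving 41.63% discarded.

41.6%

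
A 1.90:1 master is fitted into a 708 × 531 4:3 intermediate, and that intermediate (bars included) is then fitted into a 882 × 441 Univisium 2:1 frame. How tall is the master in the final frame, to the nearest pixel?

309 px

1.90:1 in 708×531: fills the width, so the master is 708.00 × 372.63.
The 4:3 canvas is height-limited in 882×441, giving 588.00 × 441.00; scale factor 0.8305.
Applying the same ×0.8305: 372.63 → 309.47.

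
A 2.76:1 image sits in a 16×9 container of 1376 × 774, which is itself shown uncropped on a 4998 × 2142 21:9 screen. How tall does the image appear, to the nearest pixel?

Inside the 1376×774 canvas the image is width-limited at 1376.00 × 498.55.
16×9 in 4998×2142: fills the height, so the intermediate becomes 3808.00 × 2142.00 — a scale of ×2.7674.
So the image's height is 498.55 × 2.7674 ≈ 1379.71.

1380 px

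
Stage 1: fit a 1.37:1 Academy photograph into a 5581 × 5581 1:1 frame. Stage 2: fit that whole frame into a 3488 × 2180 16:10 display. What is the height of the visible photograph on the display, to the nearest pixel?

Inside the 5581×5581 canvas the photograph is width-limited at 5581.00 × 4073.72.
The 1:1 canvas is height-limited in 3488×2180, giving 2180.00 × 2180.00; scale factor 0.3906.
The photograph scales with it: height 4073.72 × 0.3906 ≈ 1591.24.

1591 px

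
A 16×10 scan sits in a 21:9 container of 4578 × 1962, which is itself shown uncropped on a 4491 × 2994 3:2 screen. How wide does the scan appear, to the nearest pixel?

First fit — 16×10 into 4578×1962 spans the height: 3139.20 × 1962.00.
Second fit — the 21:9 canvas into 4491×2994 spans the width: 4491.00 × 1924.71 (×0.9810 from 4578×1962).
So the scan's width is 3139.20 × 0.9810 ≈ 3079.54.

3080 px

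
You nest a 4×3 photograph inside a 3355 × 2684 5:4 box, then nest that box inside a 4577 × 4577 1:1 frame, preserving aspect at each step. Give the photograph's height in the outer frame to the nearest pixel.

4×3 in 3355×2684: fills the width, so the photograph is 3355.00 × 2516.25.
Second fit — the 5:4 canvas into 4577×4577 spans the width: 4577.00 × 3661.60 (×1.3642 from 3355×2684).
The photograph scales with it: height 2516.25 × 1.3642 ≈ 3432.75.

3433 px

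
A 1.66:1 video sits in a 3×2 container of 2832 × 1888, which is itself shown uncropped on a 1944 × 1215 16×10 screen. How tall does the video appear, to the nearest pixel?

1.66:1 in 2832×1888: fills the width, so the video is 2832.00 × 1706.02.
Second fit — the 3×2 canvas into 1944×1215 spans the height: 1822.50 × 1215.00 (×0.6435 from 2832×1888).
So the video's height is 1706.02 × 0.6435 ≈ 1097.89.

1098 px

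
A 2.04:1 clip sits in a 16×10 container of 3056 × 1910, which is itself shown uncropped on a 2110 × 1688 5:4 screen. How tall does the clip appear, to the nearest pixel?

First fit — 2.04:1 into 3056×1910 spans the width: 3056.00 × 1498.04.
Second fit — the 16×10 canvas into 2110×1688 spans the width: 2110.00 × 1318.75 (×0.6904 from 3056×1910).
So the clip's height is 1498.04 × 0.6904 ≈ 1034.31.

1034 px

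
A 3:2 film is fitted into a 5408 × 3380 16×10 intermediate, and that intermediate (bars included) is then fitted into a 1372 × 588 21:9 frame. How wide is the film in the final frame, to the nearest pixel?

First fit — 3:2 into 5408×3380 spans the height: 5070.00 × 3380.00.
16×10 in 1372×588: fills the height, so the intermediate becomes 940.80 × 588.00 — a scale of ×0.1740.
Applying the same ×0.1740: 5070.00 → 882.00.

882 px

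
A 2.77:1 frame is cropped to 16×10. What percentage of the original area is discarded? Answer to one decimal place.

Going from 2.77:1 to 16×10 means cutting width while keeping height.
Area ratio = (1.600)/(2.770) = 57.76%; the remaining 42.24% is cropped out.

42.2%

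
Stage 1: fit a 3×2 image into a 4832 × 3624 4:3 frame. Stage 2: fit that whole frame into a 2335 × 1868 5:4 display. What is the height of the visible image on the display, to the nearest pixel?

Inside the 4832×3624 canvas the image is width-limited at 4832.00 × 3221.33.
Second fit — the 4:3 canvas into 2335×1868 spans the width: 2335.00 × 1751.25 (×0.4832 from 4832×3624).
Applying the same ×0.4832: 3221.33 → 1556.67.

1557 px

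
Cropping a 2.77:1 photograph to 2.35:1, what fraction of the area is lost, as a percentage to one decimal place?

15.2%

The height stays; only width is cut (since 2.35:1 is narrower than 2.77:1).
Area ratio = (2.350)/(2.770) = 84.84%; the remaining 15.16% is cropped out.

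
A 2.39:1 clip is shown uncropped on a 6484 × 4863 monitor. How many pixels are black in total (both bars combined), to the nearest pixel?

13940790 pixels

2.39:1 (2.390) > 4:3 (1.333), so the clip fills the width.
That makes the image 2712.9707 px tall (6484 / 2.390).
Leftover height: 4863 − 2712.9707 = 2150.0293 px.
Across the 6484-px span: 2150.0293 × 6484 ≈ 13940790 px.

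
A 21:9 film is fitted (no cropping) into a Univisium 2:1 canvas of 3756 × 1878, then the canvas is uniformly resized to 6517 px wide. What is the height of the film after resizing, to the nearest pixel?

At 3756×1878 the film is width-limited, so height = 3756 × 9/21 ≈ 1609.71 px.
Resizing to 6517 px wide multiplies everything by 1.7351: 1609.71 → 2793.00 px.

2793 px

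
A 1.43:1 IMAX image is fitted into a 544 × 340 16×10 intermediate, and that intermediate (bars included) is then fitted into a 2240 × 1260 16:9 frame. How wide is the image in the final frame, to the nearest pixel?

1802 px

First fit — 1.43:1 IMAX into 544×340 spans the height: 486.20 × 340.00.
16×10 in 2240×1260: fills the height, so the intermediate becomes 2016.00 × 1260.00 — a scale of ×3.7059.
So the image's width is 486.20 × 3.7059 ≈ 1801.80.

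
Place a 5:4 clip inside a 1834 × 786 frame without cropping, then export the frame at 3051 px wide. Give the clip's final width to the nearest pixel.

1634 px

Fitted into 1834×786, the clip spans the height; its width is 786 × 5/4 ≈ 982.50 px.
Resizing to 3051 px wide multiplies everything by 1.6636: 982.50 → 1634.46 px.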